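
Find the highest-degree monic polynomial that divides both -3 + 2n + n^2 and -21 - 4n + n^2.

3 + n

Repeated division with remainder:
  n^2 + 2n - 3 = (n^2 - 4n - 21) + (6n + 18)
  n^2 - 4n - 21 = ((1/6)n - 7/6)(6n + 18) + (0)
Last nonzero remainder: 6n + 18. Dividing through by 6 gives the monic gcd n + 3.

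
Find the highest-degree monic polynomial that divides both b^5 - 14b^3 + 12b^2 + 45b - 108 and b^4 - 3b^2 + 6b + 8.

Apply the Euclidean algorithm:
  b^5 - 14b^3 + 12b^2 + 45b - 108 = (b)(b^4 - 3b^2 + 6b + 8) + (-11b^3 + 6b^2 + 37b - 108)
  b^4 - 3b^2 + 6b + 8 = (-(1/11)b - 6/121)(-11b^3 + 6b^2 + 37b - 108) + ((80/121)b^2 - (240/121)b + 320/121)
  -11b^3 + 6b^2 + 37b - 108 = (-(1331/80)b - 3267/80)((80/121)b^2 - (240/121)b + 320/121) + (0)
Last nonzero remainder: (80/121)b^2 - (240/121)b + 320/121. Dividing through by 80/121 gives the monic gcd b^2 - 3b + 4.

b^2 - 3b + 4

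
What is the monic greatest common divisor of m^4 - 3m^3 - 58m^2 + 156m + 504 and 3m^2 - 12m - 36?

Repeated division with remainder:
  m^4 - 3m^3 - 58m^2 + 156m + 504 = ((1/3)m^2 + (1/3)m - 14)(3m^2 - 12m - 36) + (0)
Last nonzero remainder: 3m^2 - 12m - 36. Dividing through by 3 gives the monic gcd m^2 - 4m - 12.

m^2 - 4m - 12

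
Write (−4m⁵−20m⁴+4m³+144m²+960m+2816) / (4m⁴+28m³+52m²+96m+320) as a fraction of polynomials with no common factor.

(−m³+3m²−7m+44)/(m²−m+5)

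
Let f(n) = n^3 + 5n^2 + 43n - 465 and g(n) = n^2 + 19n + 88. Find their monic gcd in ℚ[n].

1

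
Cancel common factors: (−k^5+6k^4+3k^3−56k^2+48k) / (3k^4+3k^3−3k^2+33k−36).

(−k^3+8k^2−16k)/(3k^2−3k+12)

Repeated division with remainder:
  −k^5+6k^4+3k^3−56k^2+48k = (−(1/3)k+7/3)(3k^4+3k^3−3k^2+33k−36) + (−5k^3−38k^2−41k+84)
  3k^4+3k^3−3k^2+33k−36 = (−(3/5)k+99/25)(−5k^3−38k^2−41k+84) + ((3072/25)k^2+(6144/25)k−9216/25)
  −5k^3−38k^2−41k+84 = (−(125/3072)k−175/768)((3072/25)k^2+(6144/25)k−9216/25) + (0)
Last nonzero remainder: (3072/25)k^2+(6144/25)k−9216/25. Dividing through by 3072/25 gives the monic gcd k^2+2k−3.
Cancel k^2+2k−3 from numerator and denominator to get the reduced form.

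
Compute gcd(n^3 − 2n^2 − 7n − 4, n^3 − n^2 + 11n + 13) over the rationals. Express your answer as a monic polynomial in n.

Apply the Euclidean algorithm:
  n^3 − 2n^2 − 7n − 4 = (n^3 − n^2 + 11n + 13) + (−n^2 − 18n − 17)
  n^3 − n^2 + 11n + 13 = (−n + 19)(−n^2 − 18n − 17) + (336n + 336)
  −n^2 − 18n − 17 = (−(1/336)n − 17/336)(336n + 336) + (0)
Last nonzero remainder: 336n + 336. Dividing through by 336 gives the monic gcd n + 1.

n + 1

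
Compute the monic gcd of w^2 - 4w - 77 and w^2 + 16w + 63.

w + 7

Euclidean algorithm in ℚ[w]:
  w^2 - 4w - 77 = (w^2 + 16w + 63) + (-20w - 140)
  w^2 + 16w + 63 = (-(1/20)w - 9/20)(-20w - 140) + (0)
Last nonzero remainder: -20w - 140. Dividing through by -20 gives the monic gcd w + 7.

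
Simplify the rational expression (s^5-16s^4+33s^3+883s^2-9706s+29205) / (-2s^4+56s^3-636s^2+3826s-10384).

(-s^2-4s+45)/(2s-16)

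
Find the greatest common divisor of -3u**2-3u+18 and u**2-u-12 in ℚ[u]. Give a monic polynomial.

u+3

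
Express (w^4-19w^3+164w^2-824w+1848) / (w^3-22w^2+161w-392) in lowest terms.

(w^3-12w^2+80w-264)/(w^2-15w+56)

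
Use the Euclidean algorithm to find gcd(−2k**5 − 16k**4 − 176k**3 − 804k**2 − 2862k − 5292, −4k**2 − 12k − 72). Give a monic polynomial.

By polynomial division,
  −2k**5 − 16k**4 − 176k**3 − 804k**2 − 2862k − 5292 = ((1/2)k**3 + (5/2)k**2 + (55/2)k + 147/2)(−4k**2 − 12k − 72) + (0)
Last nonzero remainder: −4k**2 − 12k − 72. Dividing through by −4 gives the monic gcd k**2 + 3k + 18.

k**2 + 3k + 18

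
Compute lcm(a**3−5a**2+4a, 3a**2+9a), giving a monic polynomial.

a**4−2a**3−11a**2+12a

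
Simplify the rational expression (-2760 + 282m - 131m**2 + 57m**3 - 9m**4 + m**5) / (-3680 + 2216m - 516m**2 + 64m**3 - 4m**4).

(-12 - 3m - m**2)/(-16 + 4m)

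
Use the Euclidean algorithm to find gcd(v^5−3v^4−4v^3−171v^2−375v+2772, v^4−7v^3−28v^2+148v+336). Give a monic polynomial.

v^2−3v−28

Repeated division with remainder:
  v^5−3v^4−4v^3−171v^2−375v+2772 = (v+4)(v^4−7v^3−28v^2+148v+336) + (52v^3−207v^2−1303v+1428)
  v^4−7v^3−28v^2+148v+336 = ((1/52)v−157/2704)(52v^3−207v^2−1303v+1428) + (−(40455/2704)v^2+(121365/2704)v+283185/676)
  52v^3−207v^2−1303v+1428 = (−(140608/40455)v+45968/13485)(−(40455/2704)v^2+(121365/2704)v+283185/676) + (0)
Last nonzero remainder: −(40455/2704)v^2+(121365/2704)v+283185/676. Dividing through by −40455/2704 gives the monic gcd v^2−3v−28.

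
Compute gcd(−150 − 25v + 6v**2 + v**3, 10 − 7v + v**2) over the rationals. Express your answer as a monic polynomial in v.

−5 + v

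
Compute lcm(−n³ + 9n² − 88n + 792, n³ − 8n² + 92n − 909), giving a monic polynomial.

n⁵ − 8n⁴ + 180n³ − 1613n² + 8096n − 79992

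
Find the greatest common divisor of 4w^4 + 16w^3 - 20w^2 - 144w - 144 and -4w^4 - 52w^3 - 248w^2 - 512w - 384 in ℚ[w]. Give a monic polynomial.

w^2 + 5w + 6

By polynomial division,
  4w^4 + 16w^3 - 20w^2 - 144w - 144 = (-1)(-4w^4 - 52w^3 - 248w^2 - 512w - 384) + (-36w^3 - 268w^2 - 656w - 528)
  -4w^4 - 52w^3 - 248w^2 - 512w - 384 = ((1/9)w + 50/81)(-36w^3 - 268w^2 - 656w - 528) + (-(784/81)w^2 - (3920/81)w - 1568/27)
  -36w^3 - 268w^2 - 656w - 528 = ((729/196)w + 891/98)(-(784/81)w^2 - (3920/81)w - 1568/27) + (0)
Last nonzero remainder: -(784/81)w^2 - (3920/81)w - 1568/27. Dividing through by -784/81 gives the monic gcd w^2 + 5w + 6.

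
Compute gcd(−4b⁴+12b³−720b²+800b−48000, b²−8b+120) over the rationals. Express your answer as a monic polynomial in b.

b²−8b+120

By polynomial division,
  −4b⁴+12b³−720b²+800b−48000 = (−4b²−20b−400)(b²−8b+120) + (0)
The last nonzero remainder b²−8b+120 is already monic.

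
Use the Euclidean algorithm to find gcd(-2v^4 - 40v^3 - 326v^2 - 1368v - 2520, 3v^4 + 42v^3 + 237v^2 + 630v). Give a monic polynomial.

v^3 + 14v^2 + 79v + 210

Repeated division with remainder:
  -2v^4 - 40v^3 - 326v^2 - 1368v - 2520 = (-2/3)(3v^4 + 42v^3 + 237v^2 + 630v) + (-12v^3 - 168v^2 - 948v - 2520)
  3v^4 + 42v^3 + 237v^2 + 630v = (-(1/4)v)(-12v^3 - 168v^2 - 948v - 2520) + (0)
Last nonzero remainder: -12v^3 - 168v^2 - 948v - 2520. Dividing through by -12 gives the monic gcd v^3 + 14v^2 + 79v + 210.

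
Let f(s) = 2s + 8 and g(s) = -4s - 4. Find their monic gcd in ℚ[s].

By polynomial division,
  2s + 8 = (-1/2)(-4s - 4) + (6)
  -4s - 4 = (-(2/3)s - 2/3)(6) + (0)
The last nonzero remainder is the constant 6, so the polynomials are coprime and gcd = 1.

1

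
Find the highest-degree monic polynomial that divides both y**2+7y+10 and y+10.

1

Repeated division with remainder:
  y**2+7y+10 = (y-3)(y+10) + (40)
  y+10 = ((1/40)y+1/4)(40) + (0)
The last nonzero remainder is the constant 40, so the polynomials are coprime and gcd = 1.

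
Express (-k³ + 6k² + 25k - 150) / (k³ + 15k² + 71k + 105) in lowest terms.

(-k² + 11k - 30)/(k² + 10k + 21)

By polynomial division,
  -k³ + 6k² + 25k - 150 = (-1)(k³ + 15k² + 71k + 105) + (21k² + 96k - 45)
  k³ + 15k² + 71k + 105 = ((1/21)k + 73/147)(21k² + 96k - 45) + ((1248/49)k + 6240/49)
  21k² + 96k - 45 = ((343/416)k - 147/416)((1248/49)k + 6240/49) + (0)
Last nonzero remainder: (1248/49)k + 6240/49. Dividing through by 1248/49 gives the monic gcd k + 5.
Cancel k + 5 from numerator and denominator to get the reduced form.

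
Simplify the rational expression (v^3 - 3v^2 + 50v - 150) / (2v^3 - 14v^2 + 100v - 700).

Repeated division with remainder:
  v^3 - 3v^2 + 50v - 150 = (1/2)(2v^3 - 14v^2 + 100v - 700) + (4v^2 + 200)
  2v^3 - 14v^2 + 100v - 700 = ((1/2)v - 7/2)(4v^2 + 200) + (0)
Last nonzero remainder: 4v^2 + 200. Dividing through by 4 gives the monic gcd v^2 + 50.
Cancel v^2 + 50 from numerator and denominator to get the reduced form.

(v - 3)/(2v - 14)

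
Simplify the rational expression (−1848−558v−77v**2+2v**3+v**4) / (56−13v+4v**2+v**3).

Repeated division with remainder:
  v**4+2v**3−77v**2−558v−1848 = (v−2)(v**3+4v**2−13v+56) + (−56v**2−640v−1736)
  v**3+4v**2−13v+56 = (−(1/56)v+13/98)(−56v**2−640v−1736) + ((2004/49)v+2004/7)
  −56v**2−640v−1736 = (−(686/501)v−3038/501)((2004/49)v+2004/7) + (0)
Last nonzero remainder: (2004/49)v+2004/7. Dividing through by 2004/49 gives the monic gcd v+7.
Cancel v+7 from numerator and denominator to get the reduced form.

(−264−42v−5v**2+v**3)/(8−3v+v**2)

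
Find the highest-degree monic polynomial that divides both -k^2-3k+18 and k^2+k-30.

Euclidean algorithm in ℚ[k]:
  -k^2-3k+18 = (-1)(k^2+k-30) + (-2k-12)
  k^2+k-30 = (-(1/2)k+5/2)(-2k-12) + (0)
Last nonzero remainder: -2k-12. Dividing through by -2 gives the monic gcd k+6.

k+6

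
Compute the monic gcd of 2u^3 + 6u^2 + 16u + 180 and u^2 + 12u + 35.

u + 5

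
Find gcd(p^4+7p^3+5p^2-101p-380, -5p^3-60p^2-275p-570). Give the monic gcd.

p^2+6p+19

Repeated division with remainder:
  p^4+7p^3+5p^2-101p-380 = (-(1/5)p+1)(-5p^3-60p^2-275p-570) + (10p^2+60p+190)
  -5p^3-60p^2-275p-570 = (-(1/2)p-3)(10p^2+60p+190) + (0)
Last nonzero remainder: 10p^2+60p+190. Dividing through by 10 gives the monic gcd p^2+6p+19.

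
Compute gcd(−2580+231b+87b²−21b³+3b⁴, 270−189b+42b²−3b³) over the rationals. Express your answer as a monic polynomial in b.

−5+b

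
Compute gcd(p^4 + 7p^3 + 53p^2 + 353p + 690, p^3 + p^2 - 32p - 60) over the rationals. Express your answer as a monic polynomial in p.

p + 5

Euclidean algorithm in ℚ[p]:
  p^4 + 7p^3 + 53p^2 + 353p + 690 = (p + 6)(p^3 + p^2 - 32p - 60) + (79p^2 + 605p + 1050)
  p^3 + p^2 - 32p - 60 = ((1/79)p - 526/6241)(79p^2 + 605p + 1050) + ((35568/6241)p + 177840/6241)
  79p^2 + 605p + 1050 = ((493039/35568)p + 218435/5928)((35568/6241)p + 177840/6241) + (0)
Last nonzero remainder: (35568/6241)p + 177840/6241. Dividing through by 35568/6241 gives the monic gcd p + 5.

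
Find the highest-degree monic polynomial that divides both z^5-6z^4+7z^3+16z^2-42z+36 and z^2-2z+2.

z^2-2z+2

By polynomial division,
  z^5-6z^4+7z^3+16z^2-42z+36 = (z^3-4z^2-3z+18)(z^2-2z+2) + (0)
The last nonzero remainder z^2-2z+2 is already monic.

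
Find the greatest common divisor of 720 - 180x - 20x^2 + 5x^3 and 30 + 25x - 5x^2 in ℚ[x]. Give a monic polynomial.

By polynomial division,
  5x^3 - 20x^2 - 180x + 720 = (-x - 1)(-5x^2 + 25x + 30) + (-125x + 750)
  -5x^2 + 25x + 30 = ((1/25)x + 1/25)(-125x + 750) + (0)
Last nonzero remainder: -125x + 750. Dividing through by -125 gives the monic gcd x - 6.

-6 + x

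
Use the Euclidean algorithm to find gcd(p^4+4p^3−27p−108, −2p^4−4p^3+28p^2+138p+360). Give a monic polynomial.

p^3+7p^2+21p+36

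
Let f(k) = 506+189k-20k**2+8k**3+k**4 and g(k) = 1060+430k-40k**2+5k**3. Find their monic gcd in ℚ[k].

Euclidean algorithm in ℚ[k]:
  k**4+8k**3-20k**2+189k+506 = ((1/5)k+16/5)(5k**3-40k**2+430k+1060) + (22k**2-1399k-2886)
  5k**3-40k**2+430k+1060 = ((5/22)k+6115/484)(22k**2-1399k-2886) + ((9080465/484)k+9080465/242)
  22k**2-1399k-2886 = ((10648/9080465)k-698412/9080465)((9080465/484)k+9080465/242) + (0)
Last nonzero remainder: (9080465/484)k+9080465/242. Dividing through by 9080465/484 gives the monic gcd k+2.

2+k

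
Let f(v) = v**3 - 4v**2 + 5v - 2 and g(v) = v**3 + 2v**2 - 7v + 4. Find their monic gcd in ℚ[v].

Apply the Euclidean algorithm:
  v**3 - 4v**2 + 5v - 2 = (v**3 + 2v**2 - 7v + 4) + (-6v**2 + 12v - 6)
  v**3 + 2v**2 - 7v + 4 = (-(1/6)v - 2/3)(-6v**2 + 12v - 6) + (0)
Last nonzero remainder: -6v**2 + 12v - 6. Dividing through by -6 gives the monic gcd v**2 - 2v + 1.

v**2 - 2v + 1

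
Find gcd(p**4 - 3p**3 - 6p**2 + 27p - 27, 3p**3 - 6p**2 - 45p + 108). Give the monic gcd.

p - 3

By polynomial division,
  p**4 - 3p**3 - 6p**2 + 27p - 27 = ((1/3)p - 1/3)(3p**3 - 6p**2 - 45p + 108) + (7p**2 - 24p + 9)
  3p**3 - 6p**2 - 45p + 108 = ((3/7)p + 30/49)(7p**2 - 24p + 9) + (-(1674/49)p + 5022/49)
  7p**2 - 24p + 9 = (-(343/1674)p + 49/558)(-(1674/49)p + 5022/49) + (0)
Last nonzero remainder: -(1674/49)p + 5022/49. Dividing through by -1674/49 gives the monic gcd p - 3.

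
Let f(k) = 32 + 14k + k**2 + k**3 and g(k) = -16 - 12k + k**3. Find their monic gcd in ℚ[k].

Apply the Euclidean algorithm:
  k**3 + k**2 + 14k + 32 = (k**3 - 12k - 16) + (k**2 + 26k + 48)
  k**3 - 12k - 16 = (k - 26)(k**2 + 26k + 48) + (616k + 1232)
  k**2 + 26k + 48 = ((1/616)k + 3/77)(616k + 1232) + (0)
Last nonzero remainder: 616k + 1232. Dividing through by 616 gives the monic gcd k + 2.

2 + k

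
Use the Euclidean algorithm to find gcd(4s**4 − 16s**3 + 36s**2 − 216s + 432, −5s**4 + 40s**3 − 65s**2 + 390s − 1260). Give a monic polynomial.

s**3 − s**2 + 6s − 36

Repeated division with remainder:
  4s**4 − 16s**3 + 36s**2 − 216s + 432 = (−4/5)(−5s**4 + 40s**3 − 65s**2 + 390s − 1260) + (16s**3 − 16s**2 + 96s − 576)
  −5s**4 + 40s**3 − 65s**2 + 390s − 1260 = (−(5/16)s + 35/16)(16s**3 − 16s**2 + 96s − 576) + (0)
Last nonzero remainder: 16s**3 − 16s**2 + 96s − 576. Dividing through by 16 gives the monic gcd s**3 − s**2 + 6s − 36.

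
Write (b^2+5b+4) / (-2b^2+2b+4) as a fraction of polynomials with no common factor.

Apply the Euclidean algorithm:
  b^2+5b+4 = (-1/2)(-2b^2+2b+4) + (6b+6)
  -2b^2+2b+4 = (-(1/3)b+2/3)(6b+6) + (0)
Last nonzero remainder: 6b+6. Dividing through by 6 gives the monic gcd b+1.
Cancel b+1 from numerator and denominator to get the reduced form.

(-b-4)/(2b-4)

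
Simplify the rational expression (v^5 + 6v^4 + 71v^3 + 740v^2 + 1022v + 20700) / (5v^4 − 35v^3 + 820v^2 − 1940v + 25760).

(v^3 + 7v^2 + 32v + 450)/(5v^2 − 30v + 560)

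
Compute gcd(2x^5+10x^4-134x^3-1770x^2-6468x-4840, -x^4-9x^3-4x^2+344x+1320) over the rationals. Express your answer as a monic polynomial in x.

x^3+15x^2+94x+220

Euclidean algorithm in ℚ[x]:
  2x^5+10x^4-134x^3-1770x^2-6468x-4840 = (-2x+8)(-x^4-9x^3-4x^2+344x+1320) + (-70x^3-1050x^2-6580x-15400)
  -x^4-9x^3-4x^2+344x+1320 = ((1/70)x-3/35)(-70x^3-1050x^2-6580x-15400) + (0)
Last nonzero remainder: -70x^3-1050x^2-6580x-15400. Dividing through by -70 gives the monic gcd x^3+15x^2+94x+220.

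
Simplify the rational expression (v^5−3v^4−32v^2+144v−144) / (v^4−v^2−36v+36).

Euclidean algorithm in ℚ[v]:
  v^5−3v^4−32v^2+144v−144 = (v−3)(v^4−v^2−36v+36) + (v^3+v^2−36)
  v^4−v^2−36v+36 = (v−1)(v^3+v^2−36) + (0)
The last nonzero remainder v^3+v^2−36 is already monic.
Cancel v^3+v^2−36 from numerator and denominator to get the reduced form.

(v^2−4v+4)/(v−1)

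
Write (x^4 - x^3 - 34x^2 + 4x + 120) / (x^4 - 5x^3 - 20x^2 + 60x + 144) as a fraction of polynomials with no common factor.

(x^2 + 3x - 10)/(x^2 - x - 12)

Repeated division with remainder:
  x^4 - x^3 - 34x^2 + 4x + 120 = (x^4 - 5x^3 - 20x^2 + 60x + 144) + (4x^3 - 14x^2 - 56x - 24)
  x^4 - 5x^3 - 20x^2 + 60x + 144 = ((1/4)x - 3/8)(4x^3 - 14x^2 - 56x - 24) + (-(45/4)x^2 + 45x + 135)
  4x^3 - 14x^2 - 56x - 24 = (-(16/45)x - 8/45)(-(45/4)x^2 + 45x + 135) + (0)
Last nonzero remainder: -(45/4)x^2 + 45x + 135. Dividing through by -45/4 gives the monic gcd x^2 - 4x - 12.
Cancel x^2 - 4x - 12 from numerator and denominator to get the reduced form.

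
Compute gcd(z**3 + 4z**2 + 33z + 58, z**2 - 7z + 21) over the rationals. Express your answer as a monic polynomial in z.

Apply the Euclidean algorithm:
  z**3 + 4z**2 + 33z + 58 = (z + 11)(z**2 - 7z + 21) + (89z - 173)
  z**2 - 7z + 21 = ((1/89)z - 450/7921)(89z - 173) + (88491/7921)
  89z - 173 = ((704969/88491)z - 1370333/88491)(88491/7921) + (0)
The last nonzero remainder is the constant 88491/7921, so the polynomials are coprime and gcd = 1.

1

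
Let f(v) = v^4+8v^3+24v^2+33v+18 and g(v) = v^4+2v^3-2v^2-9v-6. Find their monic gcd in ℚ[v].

Repeated division with remainder:
  v^4+8v^3+24v^2+33v+18 = (v^4+2v^3-2v^2-9v-6) + (6v^3+26v^2+42v+24)
  v^4+2v^3-2v^2-9v-6 = ((1/6)v-7/18)(6v^3+26v^2+42v+24) + ((10/9)v^2+(10/3)v+10/3)
  6v^3+26v^2+42v+24 = ((27/5)v+36/5)((10/9)v^2+(10/3)v+10/3) + (0)
Last nonzero remainder: (10/9)v^2+(10/3)v+10/3. Dividing through by 10/9 gives the monic gcd v^2+3v+3.

v^2+3v+3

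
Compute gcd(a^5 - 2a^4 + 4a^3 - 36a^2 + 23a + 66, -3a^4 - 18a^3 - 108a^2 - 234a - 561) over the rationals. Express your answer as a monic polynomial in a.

By polynomial division,
  a^5 - 2a^4 + 4a^3 - 36a^2 + 23a + 66 = (-(1/3)a + 8/3)(-3a^4 - 18a^3 - 108a^2 - 234a - 561) + (16a^3 + 174a^2 + 460a + 1562)
  -3a^4 - 18a^3 - 108a^2 - 234a - 561 = (-(3/16)a + 117/128)(16a^3 + 174a^2 + 460a + 1562) + (-(11571/64)a^2 - (11571/32)a - 127281/64)
  16a^3 + 174a^2 + 460a + 1562 = (-(1024/11571)a - 9088/11571)(-(11571/64)a^2 - (11571/32)a - 127281/64) + (0)
Last nonzero remainder: -(11571/64)a^2 - (11571/32)a - 127281/64. Dividing through by -11571/64 gives the monic gcd a^2 + 2a + 11.

a^2 + 2a + 11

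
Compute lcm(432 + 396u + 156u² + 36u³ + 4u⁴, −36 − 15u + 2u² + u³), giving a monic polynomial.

−432 − 288u − 57u² + 3u³ + 5u⁴ + u⁵

Euclidean algorithm in ℚ[u]:
  4u⁴ + 36u³ + 156u² + 396u + 432 = (4u + 28)(u³ + 2u² − 15u − 36) + (160u² + 960u + 1440)
  u³ + 2u² − 15u − 36 = ((1/160)u − 1/40)(160u² + 960u + 1440) + (0)
Last nonzero remainder: 160u² + 960u + 1440. Dividing through by 160 gives the monic gcd u² + 6u + 9.
Then lcm(f, g) = f·g / gcd(f, g); expanding and making the result monic gives the answer.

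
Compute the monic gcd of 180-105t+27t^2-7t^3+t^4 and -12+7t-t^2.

Repeated division with remainder:
  t^4-7t^3+27t^2-105t+180 = (-t^2-15)(-t^2+7t-12) + (0)
Last nonzero remainder: -t^2+7t-12. Dividing through by -1 gives the monic gcd t^2-7t+12.

12-7t+t^2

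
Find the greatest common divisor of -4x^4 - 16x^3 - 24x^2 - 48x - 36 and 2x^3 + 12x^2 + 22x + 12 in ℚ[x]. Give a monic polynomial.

x^2 + 4x + 3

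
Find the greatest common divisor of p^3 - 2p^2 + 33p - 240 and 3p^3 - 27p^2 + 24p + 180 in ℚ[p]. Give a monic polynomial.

Euclidean algorithm in ℚ[p]:
  p^3 - 2p^2 + 33p - 240 = (1/3)(3p^3 - 27p^2 + 24p + 180) + (7p^2 + 25p - 300)
  3p^3 - 27p^2 + 24p + 180 = ((3/7)p - 264/49)(7p^2 + 25p - 300) + ((14076/49)p - 70380/49)
  7p^2 + 25p - 300 = ((343/14076)p + 245/1173)((14076/49)p - 70380/49) + (0)
Last nonzero remainder: (14076/49)p - 70380/49. Dividing through by 14076/49 gives the monic gcd p - 5.

p - 5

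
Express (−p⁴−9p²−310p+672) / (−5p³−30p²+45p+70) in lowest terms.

(p²−5p+48)/(5p+5)

By polynomial division,
  −p⁴−9p²−310p+672 = ((1/5)p−6/5)(−5p³−30p²+45p+70) + (−54p²−270p+756)
  −5p³−30p²+45p+70 = ((5/54)p+5/54)(−54p²−270p+756) + (0)
Last nonzero remainder: −54p²−270p+756. Dividing through by −54 gives the monic gcd p²+5p−14.
Cancel p²+5p−14 from numerator and denominator to get the reduced form.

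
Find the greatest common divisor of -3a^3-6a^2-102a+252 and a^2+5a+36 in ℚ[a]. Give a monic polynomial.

1

By polynomial division,
  -3a^3-6a^2-102a+252 = (-3a+9)(a^2+5a+36) + (-39a-72)
  a^2+5a+36 = (-(1/39)a-41/507)(-39a-72) + (5100/169)
  -39a-72 = (-(2197/1700)a-1014/425)(5100/169) + (0)
The last nonzero remainder is the constant 5100/169, so the polynomials are coprime and gcd = 1.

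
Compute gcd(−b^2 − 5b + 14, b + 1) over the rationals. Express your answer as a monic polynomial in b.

1

Repeated division with remainder:
  −b^2 − 5b + 14 = (−b − 4)(b + 1) + (18)
  b + 1 = ((1/18)b + 1/18)(18) + (0)
The last nonzero remainder is the constant 18, so the polynomials are coprime and gcd = 1.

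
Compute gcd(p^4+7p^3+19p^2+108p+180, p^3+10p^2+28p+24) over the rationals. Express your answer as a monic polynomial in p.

p^2+8p+12

Apply the Euclidean algorithm:
  p^4+7p^3+19p^2+108p+180 = (p−3)(p^3+10p^2+28p+24) + (21p^2+168p+252)
  p^3+10p^2+28p+24 = ((1/21)p+2/21)(21p^2+168p+252) + (0)
Last nonzero remainder: 21p^2+168p+252. Dividing through by 21 gives the monic gcd p^2+8p+12.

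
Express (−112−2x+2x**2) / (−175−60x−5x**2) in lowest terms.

Apply the Euclidean algorithm:
  2x**2−2x−112 = (−2/5)(−5x**2−60x−175) + (−26x−182)
  −5x**2−60x−175 = ((5/26)x+25/26)(−26x−182) + (0)
Last nonzero remainder: −26x−182. Dividing through by −26 gives the monic gcd x+7.
Cancel x+7 from numerator and denominator to get the reduced form.

(16−2x)/(25+5x)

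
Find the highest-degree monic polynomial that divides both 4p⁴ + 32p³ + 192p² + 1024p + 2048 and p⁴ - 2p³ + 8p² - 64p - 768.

Euclidean algorithm in ℚ[p]:
  4p⁴ + 32p³ + 192p² + 1024p + 2048 = (4)(p⁴ - 2p³ + 8p² - 64p - 768) + (40p³ + 160p² + 1280p + 5120)
  p⁴ - 2p³ + 8p² - 64p - 768 = ((1/40)p - 3/20)(40p³ + 160p² + 1280p + 5120) + (0)
Last nonzero remainder: 40p³ + 160p² + 1280p + 5120. Dividing through by 40 gives the monic gcd p³ + 4p² + 32p + 128.

p³ + 4p² + 32p + 128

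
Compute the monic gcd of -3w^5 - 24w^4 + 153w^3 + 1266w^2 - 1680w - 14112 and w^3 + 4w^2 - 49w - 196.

w^2 + 11w + 28

Repeated division with remainder:
  -3w^5 - 24w^4 + 153w^3 + 1266w^2 - 1680w - 14112 = (-3w^2 - 12w + 54)(w^3 + 4w^2 - 49w - 196) + (-126w^2 - 1386w - 3528)
  w^3 + 4w^2 - 49w - 196 = (-(1/126)w + 1/18)(-126w^2 - 1386w - 3528) + (0)
Last nonzero remainder: -126w^2 - 1386w - 3528. Dividing through by -126 gives the monic gcd w^2 + 11w + 28.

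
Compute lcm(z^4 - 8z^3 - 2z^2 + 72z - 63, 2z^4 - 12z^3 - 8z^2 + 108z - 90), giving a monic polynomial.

z^5 - 13z^4 + 38z^3 + 82z^2 - 423z + 315

Euclidean algorithm in ℚ[z]:
  z^4 - 8z^3 - 2z^2 + 72z - 63 = (1/2)(2z^4 - 12z^3 - 8z^2 + 108z - 90) + (-2z^3 + 2z^2 + 18z - 18)
  2z^4 - 12z^3 - 8z^2 + 108z - 90 = (-z + 5)(-2z^3 + 2z^2 + 18z - 18) + (0)
Last nonzero remainder: -2z^3 + 2z^2 + 18z - 18. Dividing through by -2 gives the monic gcd z^3 - z^2 - 9z + 9.
Then lcm(f, g) = f·g / gcd(f, g); expanding and making the result monic gives the answer.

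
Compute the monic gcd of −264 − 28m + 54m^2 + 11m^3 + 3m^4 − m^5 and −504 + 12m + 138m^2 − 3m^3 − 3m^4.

24 − 4m − 6m^2 + m^3

Euclidean algorithm in ℚ[m]:
  −m^5 + 3m^4 + 11m^3 + 54m^2 − 28m − 264 = ((1/3)m − 4/3)(−3m^4 − 3m^3 + 138m^2 + 12m − 504) + (−39m^3 + 234m^2 + 156m − 936)
  −3m^4 − 3m^3 + 138m^2 + 12m − 504 = ((1/13)m + 7/13)(−39m^3 + 234m^2 + 156m − 936) + (0)
Last nonzero remainder: −39m^3 + 234m^2 + 156m − 936. Dividing through by −39 gives the monic gcd m^3 − 6m^2 − 4m + 24.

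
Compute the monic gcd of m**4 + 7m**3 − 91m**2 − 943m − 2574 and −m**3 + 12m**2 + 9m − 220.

m − 11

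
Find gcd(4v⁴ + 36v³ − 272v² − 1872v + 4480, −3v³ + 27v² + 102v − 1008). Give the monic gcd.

v − 7

By polynomial division,
  4v⁴ + 36v³ − 272v² − 1872v + 4480 = (−(4/3)v − 24)(−3v³ + 27v² + 102v − 1008) + (512v² − 768v − 19712)
  −3v³ + 27v² + 102v − 1008 = (−(3/512)v + 45/1024)(512v² − 768v − 19712) + ((81/4)v − 567/4)
  512v² − 768v − 19712 = ((2048/81)v + 11264/81)((81/4)v − 567/4) + (0)
Last nonzero remainder: (81/4)v − 567/4. Dividing through by 81/4 gives the monic gcd v − 7.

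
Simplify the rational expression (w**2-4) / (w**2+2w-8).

Euclidean algorithm in ℚ[w]:
  w**2-4 = (w**2+2w-8) + (-2w+4)
  w**2+2w-8 = (-(1/2)w-2)(-2w+4) + (0)
Last nonzero remainder: -2w+4. Dividing through by -2 gives the monic gcd w-2.
Cancel w-2 from numerator and denominator to get the reduced form.

(w+2)/(w+4)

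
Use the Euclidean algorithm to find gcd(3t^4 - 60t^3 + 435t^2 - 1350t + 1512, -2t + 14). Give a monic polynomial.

t - 7

By polynomial division,
  3t^4 - 60t^3 + 435t^2 - 1350t + 1512 = (-(3/2)t^3 + (39/2)t^2 - 81t + 108)(-2t + 14) + (0)
Last nonzero remainder: -2t + 14. Dividing through by -2 gives the monic gcd t - 7.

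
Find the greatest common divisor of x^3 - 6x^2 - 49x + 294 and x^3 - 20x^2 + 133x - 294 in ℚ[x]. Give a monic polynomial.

x^2 - 13x + 42

By polynomial division,
  x^3 - 6x^2 - 49x + 294 = (x^3 - 20x^2 + 133x - 294) + (14x^2 - 182x + 588)
  x^3 - 20x^2 + 133x - 294 = ((1/14)x - 1/2)(14x^2 - 182x + 588) + (0)
Last nonzero remainder: 14x^2 - 182x + 588. Dividing through by 14 gives the monic gcd x^2 - 13x + 42.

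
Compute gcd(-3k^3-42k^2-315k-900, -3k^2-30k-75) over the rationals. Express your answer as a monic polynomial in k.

Repeated division with remainder:
  -3k^3-42k^2-315k-900 = (k+4)(-3k^2-30k-75) + (-120k-600)
  -3k^2-30k-75 = ((1/40)k+1/8)(-120k-600) + (0)
Last nonzero remainder: -120k-600. Dividing through by -120 gives the monic gcd k+5.

k+5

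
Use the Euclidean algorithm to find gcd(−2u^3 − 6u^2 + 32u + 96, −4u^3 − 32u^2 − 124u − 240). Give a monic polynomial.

By polynomial division,
  −2u^3 − 6u^2 + 32u + 96 = (1/2)(−4u^3 − 32u^2 − 124u − 240) + (10u^2 + 94u + 216)
  −4u^3 − 32u^2 − 124u − 240 = (−(2/5)u + 14/25)(10u^2 + 94u + 216) + (−(2256/25)u − 9024/25)
  10u^2 + 94u + 216 = (−(125/1128)u − 225/376)(−(2256/25)u − 9024/25) + (0)
Last nonzero remainder: −(2256/25)u − 9024/25. Dividing through by −2256/25 gives the monic gcd u + 4.

u + 4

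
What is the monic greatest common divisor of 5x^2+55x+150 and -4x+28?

By polynomial division,
  5x^2+55x+150 = (-(5/4)x-45/2)(-4x+28) + (780)
  -4x+28 = (-(1/195)x+7/195)(780) + (0)
The last nonzero remainder is the constant 780, so the polynomials are coprime and gcd = 1.

1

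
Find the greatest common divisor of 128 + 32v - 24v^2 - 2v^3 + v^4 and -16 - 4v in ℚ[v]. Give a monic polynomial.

4 + v

By polynomial division,
  v^4 - 2v^3 - 24v^2 + 32v + 128 = (-(1/4)v^3 + (3/2)v^2 - 8)(-4v - 16) + (0)
Last nonzero remainder: -4v - 16. Dividing through by -4 gives the monic gcd v + 4.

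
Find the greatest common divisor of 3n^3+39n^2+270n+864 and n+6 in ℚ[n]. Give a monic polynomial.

Apply the Euclidean algorithm:
  3n^3+39n^2+270n+864 = (3n^2+21n+144)(n+6) + (0)
The last nonzero remainder n+6 is already monic.

n+6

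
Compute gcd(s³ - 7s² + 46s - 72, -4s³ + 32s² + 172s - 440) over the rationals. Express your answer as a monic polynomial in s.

s - 2

By polynomial division,
  s³ - 7s² + 46s - 72 = (-1/4)(-4s³ + 32s² + 172s - 440) + (s² + 89s - 182)
  -4s³ + 32s² + 172s - 440 = (-4s + 388)(s² + 89s - 182) + (-35088s + 70176)
  s² + 89s - 182 = (-(1/35088)s - 91/35088)(-35088s + 70176) + (0)
Last nonzero remainder: -35088s + 70176. Dividing through by -35088 gives the monic gcd s - 2.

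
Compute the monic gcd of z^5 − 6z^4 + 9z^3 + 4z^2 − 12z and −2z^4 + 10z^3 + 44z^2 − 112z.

z^2 − 2z

Apply the Euclidean algorithm:
  z^5 − 6z^4 + 9z^3 + 4z^2 − 12z = (−(1/2)z + 1/2)(−2z^4 + 10z^3 + 44z^2 − 112z) + (26z^3 − 74z^2 + 44z)
  −2z^4 + 10z^3 + 44z^2 − 112z = (−(1/13)z + 28/169)(26z^3 − 74z^2 + 44z) + ((10080/169)z^2 − (20160/169)z)
  26z^3 − 74z^2 + 44z = ((2197/5040)z − 1859/5040)((10080/169)z^2 − (20160/169)z) + (0)
Last nonzero remainder: (10080/169)z^2 − (20160/169)z. Dividing through by 10080/169 gives the monic gcd z^2 − 2z.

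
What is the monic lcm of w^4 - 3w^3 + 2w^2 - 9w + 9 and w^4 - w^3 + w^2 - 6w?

Apply the Euclidean algorithm:
  w^4 - 3w^3 + 2w^2 - 9w + 9 = (w^4 - w^3 + w^2 - 6w) + (-2w^3 + w^2 - 3w + 9)
  w^4 - w^3 + w^2 - 6w = (-(1/2)w + 1/4)(-2w^3 + w^2 - 3w + 9) + (-(3/4)w^2 - (3/4)w - 9/4)
  -2w^3 + w^2 - 3w + 9 = ((8/3)w - 4)(-(3/4)w^2 - (3/4)w - 9/4) + (0)
Last nonzero remainder: -(3/4)w^2 - (3/4)w - 9/4. Dividing through by -3/4 gives the monic gcd w^2 + w + 3.
Then lcm(f, g) = f·g / gcd(f, g); expanding and making the result monic gives the answer.

w^6 - 5w^5 + 8w^4 - 13w^3 + 27w^2 - 18w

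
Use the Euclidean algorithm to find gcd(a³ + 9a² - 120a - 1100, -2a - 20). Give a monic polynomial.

Apply the Euclidean algorithm:
  a³ + 9a² - 120a - 1100 = (-(1/2)a² + (1/2)a + 55)(-2a - 20) + (0)
Last nonzero remainder: -2a - 20. Dividing through by -2 gives the monic gcd a + 10.

a + 10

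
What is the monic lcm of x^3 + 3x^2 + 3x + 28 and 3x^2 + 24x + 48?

x^4 + 7x^3 + 15x^2 + 40x + 112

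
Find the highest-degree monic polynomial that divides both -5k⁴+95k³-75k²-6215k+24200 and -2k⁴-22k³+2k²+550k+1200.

Apply the Euclidean algorithm:
  -5k⁴+95k³-75k²-6215k+24200 = (5/2)(-2k⁴-22k³+2k²+550k+1200) + (150k³-80k²-7590k+21200)
  -2k⁴-22k³+2k²+550k+1200 = (-(1/75)k-173/1125)(150k³-80k²-7590k+21200) + (-(25088/225)k²-(25088/75)k+200704/45)
  150k³-80k²-7590k+21200 = (-(16875/12544)k+59625/12544)(-(25088/225)k²-(25088/75)k+200704/45) + (0)
Last nonzero remainder: -(25088/225)k²-(25088/75)k+200704/45. Dividing through by -25088/225 gives the monic gcd k²+3k-40.

k²+3k-40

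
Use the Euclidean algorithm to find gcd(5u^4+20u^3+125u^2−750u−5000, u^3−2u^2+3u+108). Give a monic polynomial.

u+4

Repeated division with remainder:
  5u^4+20u^3+125u^2−750u−5000 = (5u+30)(u^3−2u^2+3u+108) + (170u^2−1380u−8240)
  u^3−2u^2+3u+108 = ((1/170)u+52/1445)(170u^2−1380u−8240) + ((29227/289)u+116908/289)
  170u^2−1380u−8240 = ((49130/29227)u−595340/29227)((29227/289)u+116908/289) + (0)
Last nonzero remainder: (29227/289)u+116908/289. Dividing through by 29227/289 gives the monic gcd u+4.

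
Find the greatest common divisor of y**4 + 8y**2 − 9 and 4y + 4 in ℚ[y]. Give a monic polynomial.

Euclidean algorithm in ℚ[y]:
  y**4 + 8y**2 − 9 = ((1/4)y**3 − (1/4)y**2 + (9/4)y − 9/4)(4y + 4) + (0)
Last nonzero remainder: 4y + 4. Dividing through by 4 gives the monic gcd y + 1.

y + 1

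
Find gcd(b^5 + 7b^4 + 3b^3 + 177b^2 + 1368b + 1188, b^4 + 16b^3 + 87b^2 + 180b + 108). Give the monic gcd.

b^3 + 13b^2 + 48b + 36

Euclidean algorithm in ℚ[b]:
  b^5 + 7b^4 + 3b^3 + 177b^2 + 1368b + 1188 = (b - 9)(b^4 + 16b^3 + 87b^2 + 180b + 108) + (60b^3 + 780b^2 + 2880b + 2160)
  b^4 + 16b^3 + 87b^2 + 180b + 108 = ((1/60)b + 1/20)(60b^3 + 780b^2 + 2880b + 2160) + (0)
Last nonzero remainder: 60b^3 + 780b^2 + 2880b + 2160. Dividing through by 60 gives the monic gcd b^3 + 13b^2 + 48b + 36.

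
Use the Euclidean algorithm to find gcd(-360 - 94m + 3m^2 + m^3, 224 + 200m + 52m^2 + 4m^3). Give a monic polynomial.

4 + m

Euclidean algorithm in ℚ[m]:
  m^3 + 3m^2 - 94m - 360 = (1/4)(4m^3 + 52m^2 + 200m + 224) + (-10m^2 - 144m - 416)
  4m^3 + 52m^2 + 200m + 224 = (-(2/5)m + 14/25)(-10m^2 - 144m - 416) + ((2856/25)m + 11424/25)
  -10m^2 - 144m - 416 = (-(125/1428)m - 325/357)((2856/25)m + 11424/25) + (0)
Last nonzero remainder: (2856/25)m + 11424/25. Dividing through by 2856/25 gives the monic gcd m + 4.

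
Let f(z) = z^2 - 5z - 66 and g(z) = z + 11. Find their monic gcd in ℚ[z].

Repeated division with remainder:
  z^2 - 5z - 66 = (z - 16)(z + 11) + (110)
  z + 11 = ((1/110)z + 1/10)(110) + (0)
The last nonzero remainder is the constant 110, so the polynomials are coprime and gcd = 1.

1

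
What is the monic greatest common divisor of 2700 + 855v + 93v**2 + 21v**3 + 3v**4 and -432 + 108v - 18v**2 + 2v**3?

36 - 3v + v**2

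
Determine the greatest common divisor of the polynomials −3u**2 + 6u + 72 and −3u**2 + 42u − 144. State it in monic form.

Euclidean algorithm in ℚ[u]:
  −3u**2 + 6u + 72 = (−3u**2 + 42u − 144) + (−36u + 216)
  −3u**2 + 42u − 144 = ((1/12)u − 2/3)(−36u + 216) + (0)
Last nonzero remainder: −36u + 216. Dividing through by −36 gives the monic gcd u − 6.

u − 6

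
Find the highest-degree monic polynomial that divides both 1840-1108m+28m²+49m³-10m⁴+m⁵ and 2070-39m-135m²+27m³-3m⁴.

-230+81m-12m²+m³

By polynomial division,
  m⁵-10m⁴+49m³+28m²-1108m+1840 = (-(1/3)m+1/3)(-3m⁴+27m³-135m²-39m+2070) + (-5m³+60m²-405m+1150)
  -3m⁴+27m³-135m²-39m+2070 = ((3/5)m+9/5)(-5m³+60m²-405m+1150) + (0)
Last nonzero remainder: -5m³+60m²-405m+1150. Dividing through by -5 gives the monic gcd m³-12m²+81m-230.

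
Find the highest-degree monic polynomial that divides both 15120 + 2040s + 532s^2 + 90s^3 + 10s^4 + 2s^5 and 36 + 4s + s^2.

36 + 4s + s^2

By polynomial division,
  2s^5 + 10s^4 + 90s^3 + 532s^2 + 2040s + 15120 = (2s^3 + 2s^2 + 10s + 420)(s^2 + 4s + 36) + (0)
The last nonzero remainder s^2 + 4s + 36 is already monic.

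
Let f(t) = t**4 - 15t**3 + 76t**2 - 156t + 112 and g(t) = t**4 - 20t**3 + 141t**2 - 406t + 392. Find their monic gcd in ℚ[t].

By polynomial division,
  t**4 - 15t**3 + 76t**2 - 156t + 112 = (t**4 - 20t**3 + 141t**2 - 406t + 392) + (5t**3 - 65t**2 + 250t - 280)
  t**4 - 20t**3 + 141t**2 - 406t + 392 = ((1/5)t - 7/5)(5t**3 - 65t**2 + 250t - 280) + (0)
Last nonzero remainder: 5t**3 - 65t**2 + 250t - 280. Dividing through by 5 gives the monic gcd t**3 - 13t**2 + 50t - 56.

t**3 - 13t**2 + 50t - 56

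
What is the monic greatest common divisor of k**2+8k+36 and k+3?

1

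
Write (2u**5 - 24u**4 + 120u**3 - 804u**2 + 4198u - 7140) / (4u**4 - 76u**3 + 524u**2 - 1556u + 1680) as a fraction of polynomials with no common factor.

Apply the Euclidean algorithm:
  2u**5 - 24u**4 + 120u**3 - 804u**2 + 4198u - 7140 = ((1/2)u + 7/2)(4u**4 - 76u**3 + 524u**2 - 1556u + 1680) + (124u**3 - 1860u**2 + 8804u - 13020)
  4u**4 - 76u**3 + 524u**2 - 1556u + 1680 = ((1/31)u - 4/31)(124u**3 - 1860u**2 + 8804u - 13020) + (0)
Last nonzero remainder: 124u**3 - 1860u**2 + 8804u - 13020. Dividing through by 124 gives the monic gcd u**3 - 15u**2 + 71u - 105.
Cancel u**3 - 15u**2 + 71u - 105 from numerator and denominator to get the reduced form.

(u**2 + 3u + 34)/(2u - 8)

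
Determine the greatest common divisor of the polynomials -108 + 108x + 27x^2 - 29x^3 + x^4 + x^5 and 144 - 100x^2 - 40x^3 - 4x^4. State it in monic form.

-12 + 4x + 7x^2 + x^3

By polynomial division,
  x^5 + x^4 - 29x^3 + 27x^2 + 108x - 108 = (-(1/4)x + 9/4)(-4x^4 - 40x^3 - 100x^2 + 144) + (36x^3 + 252x^2 + 144x - 432)
  -4x^4 - 40x^3 - 100x^2 + 144 = (-(1/9)x - 1/3)(36x^3 + 252x^2 + 144x - 432) + (0)
Last nonzero remainder: 36x^3 + 252x^2 + 144x - 432. Dividing through by 36 gives the monic gcd x^3 + 7x^2 + 4x - 12.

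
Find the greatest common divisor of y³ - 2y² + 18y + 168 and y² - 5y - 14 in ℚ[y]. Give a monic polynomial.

Repeated division with remainder:
  y³ - 2y² + 18y + 168 = (y + 3)(y² - 5y - 14) + (47y + 210)
  y² - 5y - 14 = ((1/47)y - 445/2209)(47y + 210) + (62524/2209)
  47y + 210 = ((103823/62524)y + 33135/4466)(62524/2209) + (0)
The last nonzero remainder is the constant 62524/2209, so the polynomials are coprime and gcd = 1.

1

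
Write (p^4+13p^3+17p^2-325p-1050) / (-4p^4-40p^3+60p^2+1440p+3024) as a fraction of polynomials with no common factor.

Repeated division with remainder:
  p^4+13p^3+17p^2-325p-1050 = (-1/4)(-4p^4-40p^3+60p^2+1440p+3024) + (3p^3+32p^2+35p-294)
  -4p^4-40p^3+60p^2+1440p+3024 = (-(4/3)p+8/9)(3p^3+32p^2+35p-294) + ((704/9)p^2+(9152/9)p+9856/3)
  3p^3+32p^2+35p-294 = ((27/704)p-63/704)((704/9)p^2+(9152/9)p+9856/3) + (0)
Last nonzero remainder: (704/9)p^2+(9152/9)p+9856/3. Dividing through by 704/9 gives the monic gcd p^2+13p+42.
Cancel p^2+13p+42 from numerator and denominator to get the reduced form.

(-p^2+25)/(4p^2-12p-72)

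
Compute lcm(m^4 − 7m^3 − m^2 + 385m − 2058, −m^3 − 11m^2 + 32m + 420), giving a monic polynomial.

Repeated division with remainder:
  m^4 − 7m^3 − m^2 + 385m − 2058 = (−m + 18)(−m^3 − 11m^2 + 32m + 420) + (229m^2 + 229m − 9618)
  −m^3 − 11m^2 + 32m + 420 = (−(1/229)m − 10/229)(229m^2 + 229m − 9618) + (0)
Last nonzero remainder: 229m^2 + 229m − 9618. Dividing through by 229 gives the monic gcd m^2 + m − 42.
Then lcm(f, g) = f·g / gcd(f, g); expanding and making the result monic gives the answer.

m^5 + 3m^4 − 71m^3 + 375m^2 + 1792m − 20580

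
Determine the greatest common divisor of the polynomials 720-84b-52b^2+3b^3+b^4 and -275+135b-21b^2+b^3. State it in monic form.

-5+b

Apply the Euclidean algorithm:
  b^4+3b^3-52b^2-84b+720 = (b+24)(b^3-21b^2+135b-275) + (317b^2-3049b+7320)
  b^3-21b^2+135b-275 = ((1/317)b-3608/100489)(317b^2-3049b+7320) + ((244783/100489)b-1223915/100489)
  317b^2-3049b+7320 = ((31855013/244783)b-147115896/244783)((244783/100489)b-1223915/100489) + (0)
Last nonzero remainder: (244783/100489)b-1223915/100489. Dividing through by 244783/100489 gives the monic gcd b-5.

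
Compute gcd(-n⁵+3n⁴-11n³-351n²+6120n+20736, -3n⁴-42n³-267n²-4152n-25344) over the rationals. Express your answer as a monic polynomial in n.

n³+3n²+56n+768

Repeated division with remainder:
  -n⁵+3n⁴-11n³-351n²+6120n+20736 = ((1/3)n-17/3)(-3n⁴-42n³-267n²-4152n-25344) + (-160n³-480n²-8960n-122880)
  -3n⁴-42n³-267n²-4152n-25344 = ((3/160)n+33/160)(-160n³-480n²-8960n-122880) + (0)
Last nonzero remainder: -160n³-480n²-8960n-122880. Dividing through by -160 gives the monic gcd n³+3n²+56n+768.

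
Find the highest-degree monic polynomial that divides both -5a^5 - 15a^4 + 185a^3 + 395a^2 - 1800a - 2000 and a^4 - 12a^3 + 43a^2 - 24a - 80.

By polynomial division,
  -5a^5 - 15a^4 + 185a^3 + 395a^2 - 1800a - 2000 = (-5a - 75)(a^4 - 12a^3 + 43a^2 - 24a - 80) + (-500a^3 + 3500a^2 - 4000a - 8000)
  a^4 - 12a^3 + 43a^2 - 24a - 80 = (-(1/500)a + 1/100)(-500a^3 + 3500a^2 - 4000a - 8000) + (0)
Last nonzero remainder: -500a^3 + 3500a^2 - 4000a - 8000. Dividing through by -500 gives the monic gcd a^3 - 7a^2 + 8a + 16.

a^3 - 7a^2 + 8a + 16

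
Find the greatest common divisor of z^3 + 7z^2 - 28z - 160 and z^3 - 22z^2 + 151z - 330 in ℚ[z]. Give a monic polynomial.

z - 5

By polynomial division,
  z^3 + 7z^2 - 28z - 160 = (z^3 - 22z^2 + 151z - 330) + (29z^2 - 179z + 170)
  z^3 - 22z^2 + 151z - 330 = ((1/29)z - 459/841)(29z^2 - 179z + 170) + ((39900/841)z - 199500/841)
  29z^2 - 179z + 170 = ((24389/39900)z - 14297/19950)((39900/841)z - 199500/841) + (0)
Last nonzero remainder: (39900/841)z - 199500/841. Dividing through by 39900/841 gives the monic gcd z - 5.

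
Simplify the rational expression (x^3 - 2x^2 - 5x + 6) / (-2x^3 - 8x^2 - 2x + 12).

(-x + 3)/(2x + 6)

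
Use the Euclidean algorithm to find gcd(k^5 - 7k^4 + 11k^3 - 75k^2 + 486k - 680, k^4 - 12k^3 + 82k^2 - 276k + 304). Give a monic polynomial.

k^2 - 6k + 8

Repeated division with remainder:
  k^5 - 7k^4 + 11k^3 - 75k^2 + 486k - 680 = (k + 5)(k^4 - 12k^3 + 82k^2 - 276k + 304) + (-11k^3 - 209k^2 + 1562k - 2200)
  k^4 - 12k^3 + 82k^2 - 276k + 304 = (-(1/11)k + 31/11)(-11k^3 - 209k^2 + 1562k - 2200) + (813k^2 - 4878k + 6504)
  -11k^3 - 209k^2 + 1562k - 2200 = (-(11/813)k - 275/813)(813k^2 - 4878k + 6504) + (0)
Last nonzero remainder: 813k^2 - 4878k + 6504. Dividing through by 813 gives the monic gcd k^2 - 6k + 8.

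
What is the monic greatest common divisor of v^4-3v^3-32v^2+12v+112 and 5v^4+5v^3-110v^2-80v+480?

Euclidean algorithm in ℚ[v]:
  v^4-3v^3-32v^2+12v+112 = (1/5)(5v^4+5v^3-110v^2-80v+480) + (-4v^3-10v^2+28v+16)
  5v^4+5v^3-110v^2-80v+480 = (-(5/4)v+15/8)(-4v^3-10v^2+28v+16) + (-(225/4)v^2-(225/2)v+450)
  -4v^3-10v^2+28v+16 = ((16/225)v+8/225)(-(225/4)v^2-(225/2)v+450) + (0)
Last nonzero remainder: -(225/4)v^2-(225/2)v+450. Dividing through by -225/4 gives the monic gcd v^2+2v-8.

v^2+2v-8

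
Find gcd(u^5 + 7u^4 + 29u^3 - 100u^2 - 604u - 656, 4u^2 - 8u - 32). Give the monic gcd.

u^2 - 2u - 8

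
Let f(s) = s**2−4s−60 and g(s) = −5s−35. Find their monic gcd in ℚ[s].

Apply the Euclidean algorithm:
  s**2−4s−60 = (−(1/5)s+11/5)(−5s−35) + (17)
  −5s−35 = (−(5/17)s−35/17)(17) + (0)
The last nonzero remainder is the constant 17, so the polynomials are coprime and gcd = 1.

1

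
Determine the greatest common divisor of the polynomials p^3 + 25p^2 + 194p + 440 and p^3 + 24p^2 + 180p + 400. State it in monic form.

Euclidean algorithm in ℚ[p]:
  p^3 + 25p^2 + 194p + 440 = (p^3 + 24p^2 + 180p + 400) + (p^2 + 14p + 40)
  p^3 + 24p^2 + 180p + 400 = (p + 10)(p^2 + 14p + 40) + (0)
The last nonzero remainder p^2 + 14p + 40 is already monic.

p^2 + 14p + 40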